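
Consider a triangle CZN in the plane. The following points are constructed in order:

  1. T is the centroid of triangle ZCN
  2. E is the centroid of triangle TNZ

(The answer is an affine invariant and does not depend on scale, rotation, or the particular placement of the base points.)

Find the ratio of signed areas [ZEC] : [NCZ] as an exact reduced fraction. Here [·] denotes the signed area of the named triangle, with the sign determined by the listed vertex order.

Work in coordinates with C = (0, 0), Z = (1, 0), N = (0, 1).
1. T is the centroid of triangle ZCN ⇒ T = (1/3, 1/3)
2. E is the centroid of triangle TNZ ⇒ E = (4/9, 4/9)
2·[ZEC] = 4/9, 2·[NCZ] = 1
[ZEC]:[NCZ] = 4/9:1 = 4/9

[ZEC]:[NCZ] = 4/9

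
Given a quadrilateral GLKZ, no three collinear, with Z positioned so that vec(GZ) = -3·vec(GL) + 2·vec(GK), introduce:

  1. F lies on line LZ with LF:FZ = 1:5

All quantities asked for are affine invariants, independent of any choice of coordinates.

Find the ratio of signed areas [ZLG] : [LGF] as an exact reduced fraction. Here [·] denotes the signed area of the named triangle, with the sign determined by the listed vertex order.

Set G = (0, 0), L = (1, 0), K = (0, 1), Z = (-3, 2); any affine frame gives the same invariant.
1. F lies on line LZ with LF:FZ = 1:5 ⇒ F = (1/3, 1/3)
2·[ZLG] = -2, 2·[LGF] = -1/3
[ZLG]:[LGF] = -2:-1/3 = 6

[ZLG]:[LGF] = 6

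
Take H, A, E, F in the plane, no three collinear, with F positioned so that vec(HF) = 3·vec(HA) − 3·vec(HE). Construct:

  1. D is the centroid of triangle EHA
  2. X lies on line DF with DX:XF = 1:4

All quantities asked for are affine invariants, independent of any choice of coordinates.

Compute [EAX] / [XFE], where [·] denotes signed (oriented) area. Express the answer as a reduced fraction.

[EAX]:[XFE] = -7/8

Choose coordinates H = (0, 0), A = (1, 0), E = (0, 1), F = (3, -3).
1. D is the centroid of triangle EHA ⇒ D = (1/3, 1/3)
2. X lies on line DF with DX:XF = 1:4 ⇒ X = (13/15, -1/3)
2·[EAX] = -7/15, 2·[XFE] = 8/15
[EAX]:[XFE] = -7/15:8/15 = -7/8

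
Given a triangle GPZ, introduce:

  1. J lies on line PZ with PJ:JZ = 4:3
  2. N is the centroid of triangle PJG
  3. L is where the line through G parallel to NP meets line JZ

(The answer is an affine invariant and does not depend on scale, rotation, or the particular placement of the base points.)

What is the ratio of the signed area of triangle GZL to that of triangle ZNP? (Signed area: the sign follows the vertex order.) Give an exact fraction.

[GZL]:[ZNP] = -33/7

Work in coordinates with G = (0, 0), P = (1, 0), Z = (0, 1).
1. J lies on line PZ with PJ:JZ = 4:3 ⇒ J = (3/7, 4/7)
2. N is the centroid of triangle PJG ⇒ N = (10/21, 4/21)
3. L is where the line through G parallel to NP meets line JZ ⇒ L = (11/7, -4/7)
2·[GZL] = -11/7, 2·[ZNP] = 1/3
[GZL]:[ZNP] = -11/7:1/3 = -33/7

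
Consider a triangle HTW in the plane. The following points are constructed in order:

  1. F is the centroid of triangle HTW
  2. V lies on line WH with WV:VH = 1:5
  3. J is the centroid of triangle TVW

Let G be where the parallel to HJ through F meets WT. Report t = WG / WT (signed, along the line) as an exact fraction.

t = 23/51

Work in coordinates with H = (0, 0), T = (1, 0), W = (0, 1).
1. F is the centroid of triangle HTW ⇒ F = (1/3, 1/3)
2. V lies on line WH with WV:VH = 1:5 ⇒ V = (0, 5/6)
3. J is the centroid of triangle TVW ⇒ J = (1/3, 11/18)
through F parallel to HJ: direction (1/3, 11/18); meets WT at G = (23/51, 28/51)
G = W + t·(T−W) with t = 23/51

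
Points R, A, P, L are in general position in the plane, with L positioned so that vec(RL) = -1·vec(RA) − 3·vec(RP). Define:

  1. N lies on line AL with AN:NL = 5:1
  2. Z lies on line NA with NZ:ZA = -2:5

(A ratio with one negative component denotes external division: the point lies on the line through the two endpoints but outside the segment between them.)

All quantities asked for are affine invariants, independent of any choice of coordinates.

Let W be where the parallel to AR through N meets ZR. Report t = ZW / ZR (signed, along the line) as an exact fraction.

t = 2/5

Choose coordinates R = (0, 0), A = (1, 0), P = (0, 1), L = (-1, -3).
1. N lies on line AL with AN:NL = 5:1 ⇒ N = (-2/3, -5/2)
2. Z lies on line NA with NZ:ZA = -2:5 ⇒ Z = (-16/9, -25/6)
through N parallel to AR: direction (-1, 0); meets ZR at W = (-16/15, -5/2)
W = Z + t·(R−Z) with t = 2/5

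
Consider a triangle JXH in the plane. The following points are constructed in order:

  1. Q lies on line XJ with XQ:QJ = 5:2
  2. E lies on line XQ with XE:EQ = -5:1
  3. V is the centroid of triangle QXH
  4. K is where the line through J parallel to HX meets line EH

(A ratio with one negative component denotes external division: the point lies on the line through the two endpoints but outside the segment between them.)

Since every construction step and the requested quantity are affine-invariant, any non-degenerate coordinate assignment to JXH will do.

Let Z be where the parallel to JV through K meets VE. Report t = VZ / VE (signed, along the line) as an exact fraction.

Work in coordinates with J = (0, 0), X = (1, 0), H = (0, 1).
1. Q lies on line XJ with XQ:QJ = 5:2 ⇒ Q = (2/7, 0)
2. E lies on line XQ with XE:EQ = -5:1 ⇒ E = (3/28, 0)
3. V is the centroid of triangle QXH ⇒ V = (3/7, 1/3)
4. K is where the line through J parallel to HX meets line EH ⇒ K = (3/25, -3/25)
through K parallel to JV: direction (3/7, 1/3); meets VE at Z = (-69/175, -13/25)
Z = V + t·(E−V) with t = 64/25

t = 64/25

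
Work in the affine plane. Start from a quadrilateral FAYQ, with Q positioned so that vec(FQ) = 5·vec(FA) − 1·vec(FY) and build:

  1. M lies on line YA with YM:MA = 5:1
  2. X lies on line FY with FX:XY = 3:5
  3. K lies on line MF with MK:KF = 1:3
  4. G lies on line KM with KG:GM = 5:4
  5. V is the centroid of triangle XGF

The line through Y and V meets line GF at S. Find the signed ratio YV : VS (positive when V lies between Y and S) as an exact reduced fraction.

Set F = (0, 0), A = (1, 0), Y = (0, 1), Q = (5, -1); any affine frame gives the same invariant.
1. M lies on line YA with YM:MA = 5:1 ⇒ M = (5/6, 1/6)
2. X lies on line FY with FX:XY = 3:5 ⇒ X = (0, 3/8)
3. K lies on line MF with MK:KF = 1:3 ⇒ K = (5/8, 1/8)
4. G lies on line KM with KG:GM = 5:4 ⇒ G = (20/27, 4/27)
5. V is the centroid of triangle XGF ⇒ V = (20/81, 113/648)
line YV meets GF at S = (160/567, 32/567)
V = Y + t·(S−Y) with t = 7/8, so YV:VS = 7/8:1/8

YV:VS = 7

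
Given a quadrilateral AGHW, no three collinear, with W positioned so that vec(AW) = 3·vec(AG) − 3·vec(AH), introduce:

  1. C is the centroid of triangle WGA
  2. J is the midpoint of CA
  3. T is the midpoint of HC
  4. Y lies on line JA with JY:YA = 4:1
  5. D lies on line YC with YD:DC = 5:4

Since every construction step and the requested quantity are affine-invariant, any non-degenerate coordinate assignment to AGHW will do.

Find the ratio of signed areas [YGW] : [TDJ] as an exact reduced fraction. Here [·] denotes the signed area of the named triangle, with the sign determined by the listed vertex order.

Work in coordinates with A = (0, 0), G = (1, 0), H = (0, 1), W = (3, -3).
1. C is the centroid of triangle WGA ⇒ C = (4/3, -1)
2. J is the midpoint of CA ⇒ J = (2/3, -1/2)
3. T is the midpoint of HC ⇒ T = (2/3, 0)
4. Y lies on line JA with JY:YA = 4:1 ⇒ Y = (2/15, -1/10)
5. D lies on line YC with YD:DC = 5:4 ⇒ D = (4/5, -3/5)
2·[YGW] = -14/5, 2·[TDJ] = -1/15
[YGW]:[TDJ] = -14/5:-1/15 = 42

[YGW]:[TDJ] = 42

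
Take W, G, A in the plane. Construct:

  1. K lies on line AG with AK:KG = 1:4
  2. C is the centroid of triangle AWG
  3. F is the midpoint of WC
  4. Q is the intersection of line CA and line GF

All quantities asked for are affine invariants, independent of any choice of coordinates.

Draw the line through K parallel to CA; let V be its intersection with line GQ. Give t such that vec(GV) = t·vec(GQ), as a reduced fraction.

Assign W = (0, 0), G = (1, 0), A = (0, 1) — the answer is frame-independent, so this choice is without loss of generality.
1. K lies on line AG with AK:KG = 1:4 ⇒ K = (1/5, 4/5)
2. C is the centroid of triangle AWG ⇒ C = (1/3, 1/3)
3. F is the midpoint of WC ⇒ F = (1/6, 1/6)
4. Q is the intersection of line CA and line GF ⇒ Q = (4/9, 1/9)
through K parallel to CA: direction (-1/3, 2/3); meets GQ at V = (5/9, 4/45)
V = G + t·(Q−G) with t = 4/5

t = 4/5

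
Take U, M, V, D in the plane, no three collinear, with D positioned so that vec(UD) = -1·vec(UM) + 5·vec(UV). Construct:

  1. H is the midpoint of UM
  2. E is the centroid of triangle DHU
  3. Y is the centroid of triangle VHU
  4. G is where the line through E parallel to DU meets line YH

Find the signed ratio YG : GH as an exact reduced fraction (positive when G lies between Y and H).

Work in coordinates with U = (0, 0), M = (1, 0), V = (0, 1), D = (-1, 5).
1. H is the midpoint of UM ⇒ H = (1/2, 0)
2. E is the centroid of triangle DHU ⇒ E = (-1/6, 5/3)
3. Y is the centroid of triangle VHU ⇒ Y = (1/6, 1/3)
4. G is where the line through E parallel to DU meets line YH ⇒ G = (1/12, 5/12)
G = Y + t·(H−Y) with t = -1/4, so YG:GH = t:(1−t) = -1/4:5/4

YG:GH = -1/5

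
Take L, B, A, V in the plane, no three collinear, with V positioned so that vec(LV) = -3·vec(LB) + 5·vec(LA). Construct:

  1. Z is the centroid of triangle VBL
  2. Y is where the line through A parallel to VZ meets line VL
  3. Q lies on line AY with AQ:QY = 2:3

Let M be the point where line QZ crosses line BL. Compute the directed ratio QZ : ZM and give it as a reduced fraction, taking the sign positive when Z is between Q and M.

Assign L = (0, 0), B = (1, 0), A = (0, 1), V = (-3, 5) — the answer is frame-independent, so this choice is without loss of generality.
1. Z is the centroid of triangle VBL ⇒ Z = (-2/3, 5/3)
2. Y is where the line through A parallel to VZ meets line VL ⇒ Y = (-21/5, 7)
3. Q lies on line AY with AQ:QY = 2:3 ⇒ Q = (-42/25, 17/5)
line QZ meets BL at M = (4/13, 0)
Z = Q + t·(M−Q) with t = 26/51, so QZ:ZM = 26/51:25/51

QZ:ZM = 26/25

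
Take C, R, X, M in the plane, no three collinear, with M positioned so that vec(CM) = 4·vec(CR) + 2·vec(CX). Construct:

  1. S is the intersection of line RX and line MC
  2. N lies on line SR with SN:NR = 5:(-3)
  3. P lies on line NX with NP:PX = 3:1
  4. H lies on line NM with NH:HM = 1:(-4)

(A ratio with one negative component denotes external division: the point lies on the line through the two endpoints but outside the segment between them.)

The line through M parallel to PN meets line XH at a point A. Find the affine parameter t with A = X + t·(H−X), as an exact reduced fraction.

Set C = (0, 0), R = (1, 0), X = (0, 1), M = (4, 2); any affine frame gives the same invariant.
1. S is the intersection of line RX and line MC ⇒ S = (2/3, 1/3)
2. N lies on line SR with SN:NR = 5:(-3) ⇒ N = (3/2, -1/2)
3. P lies on line NX with NP:PX = 3:1 ⇒ P = (3/8, 5/8)
4. H lies on line NM with NH:HM = 1:(-4) ⇒ H = (2/3, -4/3)
through M parallel to PN: direction (9/8, -9/8); meets XH at A = (-2, 8)
A = X + t·(H−X) with t = -3

t = -3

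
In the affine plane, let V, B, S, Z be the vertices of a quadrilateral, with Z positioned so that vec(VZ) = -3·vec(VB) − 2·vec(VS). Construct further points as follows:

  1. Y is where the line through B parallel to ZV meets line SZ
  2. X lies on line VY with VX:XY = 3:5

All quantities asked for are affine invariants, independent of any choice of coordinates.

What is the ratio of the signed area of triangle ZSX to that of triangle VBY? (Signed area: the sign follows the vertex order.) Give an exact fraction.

Choose coordinates V = (0, 0), B = (1, 0), S = (0, 1), Z = (-3, -2).
1. Y is where the line through B parallel to ZV meets line SZ ⇒ Y = (-5, -4)
2. X lies on line VY with VX:XY = 3:5 ⇒ X = (-15/8, -3/2)
2·[ZSX] = -15/8, 2·[VBY] = -4
[ZSX]:[VBY] = -15/8:-4 = 15/32

[ZSX]:[VBY] = 15/32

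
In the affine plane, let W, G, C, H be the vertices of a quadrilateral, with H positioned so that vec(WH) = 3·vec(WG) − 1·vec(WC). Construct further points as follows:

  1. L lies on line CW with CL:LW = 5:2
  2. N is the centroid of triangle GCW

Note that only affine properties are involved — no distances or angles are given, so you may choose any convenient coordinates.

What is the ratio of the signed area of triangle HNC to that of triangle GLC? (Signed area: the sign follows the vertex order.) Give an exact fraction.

Choose coordinates W = (0, 0), G = (1, 0), C = (0, 1), H = (3, -1).
1. L lies on line CW with CL:LW = 5:2 ⇒ L = (0, 2/7)
2. N is the centroid of triangle GCW ⇒ N = (1/3, 1/3)
2·[HNC] = -4/3, 2·[GLC] = -5/7
[HNC]:[GLC] = -4/3:-5/7 = 28/15

[HNC]:[GLC] = 28/15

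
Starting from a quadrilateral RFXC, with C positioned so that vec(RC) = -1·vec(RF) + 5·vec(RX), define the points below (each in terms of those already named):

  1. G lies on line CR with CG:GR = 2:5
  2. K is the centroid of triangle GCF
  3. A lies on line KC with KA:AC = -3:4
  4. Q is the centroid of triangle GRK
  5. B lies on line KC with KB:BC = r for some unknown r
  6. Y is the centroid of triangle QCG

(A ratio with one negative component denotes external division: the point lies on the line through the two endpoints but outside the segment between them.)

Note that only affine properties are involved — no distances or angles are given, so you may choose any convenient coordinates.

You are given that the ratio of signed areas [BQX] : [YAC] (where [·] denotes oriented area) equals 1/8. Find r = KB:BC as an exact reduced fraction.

Choose coordinates R = (0, 0), F = (1, 0), X = (0, 1), C = (-1, 5).
1. G lies on line CR with CG:GR = 2:5 ⇒ G = (-5/7, 25/7)
2. K is the centroid of triangle GCF ⇒ K = (-5/21, 20/7)
3. A lies on line KC with KA:AC = -3:4 ⇒ A = (43/21, -25/7)
4. Q is the centroid of triangle GRK ⇒ Q = (-20/63, 15/7)
5. With KB:BC = r, write λ = r/(r+1) so B = K + λ·(C−K); B is affine-linear in λ
6. Y is the centroid of triangle QCG ⇒ Y = (-128/189, 25/7)
Every point depending on B is an affine combination of B and λ-independent points, so each such coordinate is linear in λ; the λ² term in each signed area is a multiple of (C−K)×(C−K) = 0, so 2·[BQX] and 2·[YAC] are each linear in λ. Evaluating at λ=0 and λ=1:
  2·[BQX] = -4/21·λ + 20/63,   2·[YAC] = 100/63
So [BQX]:[YAC] = (-4/21·λ + 20/63) / (100/63). Setting this equal to 1/8:
  -4/21·λ + 20/63 = 1/8·(100/63)  ⇒  λ = 5/8
Then r = λ/(1−λ) = (5/8)/(3/8) = 5/3. Check: with r = 5/3, B = (-5/7, 235/56) and [BQX]:[YAC] = 1/8 as required.

r = 5/3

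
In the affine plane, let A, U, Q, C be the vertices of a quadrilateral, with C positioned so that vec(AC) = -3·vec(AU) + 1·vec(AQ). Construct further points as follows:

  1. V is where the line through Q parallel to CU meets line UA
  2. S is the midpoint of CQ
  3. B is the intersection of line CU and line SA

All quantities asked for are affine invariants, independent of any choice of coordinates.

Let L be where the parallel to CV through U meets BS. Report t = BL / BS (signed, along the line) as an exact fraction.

Choose coordinates A = (0, 0), U = (1, 0), Q = (0, 1), C = (-3, 1).
1. V is where the line through Q parallel to CU meets line UA ⇒ V = (4, 0)
2. S is the midpoint of CQ ⇒ S = (-3/2, 1)
3. B is the intersection of line CU and line SA ⇒ B = (-3/5, 2/5)
through U parallel to CV: direction (7, -1); meets BS at L = (-3/11, 2/11)
L = B + t·(S−B) with t = -4/11

t = -4/11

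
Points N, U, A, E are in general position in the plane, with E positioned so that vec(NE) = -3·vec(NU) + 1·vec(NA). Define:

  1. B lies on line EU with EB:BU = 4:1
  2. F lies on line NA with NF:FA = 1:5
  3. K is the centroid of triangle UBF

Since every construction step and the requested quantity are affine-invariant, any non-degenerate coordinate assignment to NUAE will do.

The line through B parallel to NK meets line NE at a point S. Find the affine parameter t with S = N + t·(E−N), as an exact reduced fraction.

Set N = (0, 0), U = (1, 0), A = (0, 1), E = (-3, 1); any affine frame gives the same invariant.
1. B lies on line EU with EB:BU = 4:1 ⇒ B = (1/5, 1/5)
2. F lies on line NA with NF:FA = 1:5 ⇒ F = (0, 1/6)
3. K is the centroid of triangle UBF ⇒ K = (2/5, 11/90)
through B parallel to NK: direction (2/5, 11/90); meets NE at S = (-5/23, 5/69)
S = N + t·(E−N) with t = 5/69

t = 5/69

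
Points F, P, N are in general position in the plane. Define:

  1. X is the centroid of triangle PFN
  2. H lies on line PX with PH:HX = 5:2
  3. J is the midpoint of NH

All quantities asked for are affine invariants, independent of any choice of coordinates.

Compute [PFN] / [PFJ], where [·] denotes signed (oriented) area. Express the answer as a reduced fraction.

Work in coordinates with F = (0, 0), P = (1, 0), N = (0, 1).
1. X is the centroid of triangle PFN ⇒ X = (1/3, 1/3)
2. H lies on line PX with PH:HX = 5:2 ⇒ H = (11/21, 5/21)
3. J is the midpoint of NH ⇒ J = (11/42, 13/21)
2·[PFN] = -1, 2·[PFJ] = -13/21
[PFN]:[PFJ] = -1:-13/21 = 21/13

[PFN]:[PFJ] = 21/13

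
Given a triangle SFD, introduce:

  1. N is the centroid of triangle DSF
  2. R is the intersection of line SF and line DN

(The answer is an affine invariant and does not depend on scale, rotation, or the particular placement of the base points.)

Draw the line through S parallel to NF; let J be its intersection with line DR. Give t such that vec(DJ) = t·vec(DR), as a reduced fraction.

Work in coordinates with S = (0, 0), F = (1, 0), D = (0, 1).
1. N is the centroid of triangle DSF ⇒ N = (1/3, 1/3)
2. R is the intersection of line SF and line DN ⇒ R = (1/2, 0)
through S parallel to NF: direction (2/3, -1/3); meets DR at J = (2/3, -1/3)
J = D + t·(R−D) with t = 4/3

t = 4/3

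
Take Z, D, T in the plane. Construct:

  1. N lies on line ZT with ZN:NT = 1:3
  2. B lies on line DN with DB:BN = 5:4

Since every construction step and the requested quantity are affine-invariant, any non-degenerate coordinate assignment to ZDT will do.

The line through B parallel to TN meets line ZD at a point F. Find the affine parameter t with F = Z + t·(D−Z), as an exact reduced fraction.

Set Z = (0, 0), D = (1, 0), T = (0, 1); any affine frame gives the same invariant.
1. N lies on line ZT with ZN:NT = 1:3 ⇒ N = (0, 1/4)
2. B lies on line DN with DB:BN = 5:4 ⇒ B = (4/9, 5/36)
through B parallel to TN: direction (0, -3/4); meets ZD at F = (4/9, 0)
F = Z + t·(D−Z) with t = 4/9

t = 4/9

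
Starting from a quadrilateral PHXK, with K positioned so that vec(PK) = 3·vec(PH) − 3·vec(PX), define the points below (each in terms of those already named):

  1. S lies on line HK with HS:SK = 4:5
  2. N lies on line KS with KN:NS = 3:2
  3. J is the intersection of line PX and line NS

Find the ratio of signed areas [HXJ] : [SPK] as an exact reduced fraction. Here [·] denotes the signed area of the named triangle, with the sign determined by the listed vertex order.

Assign P = (0, 0), H = (1, 0), X = (0, 1), K = (3, -3) — the answer is frame-independent, so this choice is without loss of generality.
1. S lies on line HK with HS:SK = 4:5 ⇒ S = (17/9, -4/3)
2. N lies on line KS with KN:NS = 3:2 ⇒ N = (7/3, -2)
3. J is the intersection of line PX and line NS ⇒ J = (0, 3/2)
2·[HXJ] = -1/2, 2·[SPK] = 5/3
[HXJ]:[SPK] = -1/2:5/3 = -3/10

[HXJ]:[SPK] = -3/10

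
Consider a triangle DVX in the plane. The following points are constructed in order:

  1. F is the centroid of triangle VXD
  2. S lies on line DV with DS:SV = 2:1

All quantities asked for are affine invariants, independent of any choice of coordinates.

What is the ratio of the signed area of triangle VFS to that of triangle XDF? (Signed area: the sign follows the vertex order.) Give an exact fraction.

Assign D = (0, 0), V = (1, 0), X = (0, 1) — the answer is frame-independent, so this choice is without loss of generality.
1. F is the centroid of triangle VXD ⇒ F = (1/3, 1/3)
2. S lies on line DV with DS:SV = 2:1 ⇒ S = (2/3, 0)
2·[VFS] = 1/9, 2·[XDF] = 1/3
[VFS]:[XDF] = 1/9:1/3 = 1/3

[VFS]:[XDF] = 1/3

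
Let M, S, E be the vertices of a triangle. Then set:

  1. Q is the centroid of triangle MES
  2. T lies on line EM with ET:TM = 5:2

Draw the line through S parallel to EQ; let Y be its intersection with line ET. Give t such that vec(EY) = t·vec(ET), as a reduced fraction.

Set M = (0, 0), S = (1, 0), E = (0, 1); any affine frame gives the same invariant.
1. Q is the centroid of triangle MES ⇒ Q = (1/3, 1/3)
2. T lies on line EM with ET:TM = 5:2 ⇒ T = (0, 2/7)
through S parallel to EQ: direction (1/3, -2/3); meets ET at Y = (0, 2)
Y = E + t·(T−E) with t = -7/5

t = -7/5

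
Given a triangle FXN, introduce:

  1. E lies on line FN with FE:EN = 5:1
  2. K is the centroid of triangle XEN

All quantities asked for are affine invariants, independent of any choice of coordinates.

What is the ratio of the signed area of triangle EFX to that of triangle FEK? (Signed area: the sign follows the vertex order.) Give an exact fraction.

Choose coordinates F = (0, 0), X = (1, 0), N = (0, 1).
1. E lies on line FN with FE:EN = 5:1 ⇒ E = (0, 5/6)
2. K is the centroid of triangle XEN ⇒ K = (1/3, 11/18)
2·[EFX] = 5/6, 2·[FEK] = -5/18
[EFX]:[FEK] = 5/6:-5/18 = -3

[EFX]:[FEK] = -3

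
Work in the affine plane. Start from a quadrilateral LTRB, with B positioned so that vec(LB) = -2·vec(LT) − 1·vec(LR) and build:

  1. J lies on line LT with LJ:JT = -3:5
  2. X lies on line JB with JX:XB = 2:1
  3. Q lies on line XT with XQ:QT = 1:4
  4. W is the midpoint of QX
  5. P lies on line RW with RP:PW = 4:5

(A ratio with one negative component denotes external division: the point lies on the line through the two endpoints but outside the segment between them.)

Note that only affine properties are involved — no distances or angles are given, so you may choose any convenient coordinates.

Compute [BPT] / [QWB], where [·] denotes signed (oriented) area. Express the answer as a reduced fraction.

Set L = (0, 0), T = (1, 0), R = (0, 1), B = (-2, -1); any affine frame gives the same invariant.
1. J lies on line LT with LJ:JT = -3:5 ⇒ J = (-3/2, 0)
2. X lies on line JB with JX:XB = 2:1 ⇒ X = (-11/6, -2/3)
3. Q lies on line XT with XQ:QT = 1:4 ⇒ Q = (-19/15, -8/15)
4. W is the midpoint of QX ⇒ W = (-31/20, -3/5)
5. P lies on line RW with RP:PW = 4:5 ⇒ P = (-31/45, 13/45)
2·[BPT] = -23/9, 2·[QWB] = 1/12
[BPT]:[QWB] = -23/9:1/12 = -92/3

[BPT]:[QWB] = -92/3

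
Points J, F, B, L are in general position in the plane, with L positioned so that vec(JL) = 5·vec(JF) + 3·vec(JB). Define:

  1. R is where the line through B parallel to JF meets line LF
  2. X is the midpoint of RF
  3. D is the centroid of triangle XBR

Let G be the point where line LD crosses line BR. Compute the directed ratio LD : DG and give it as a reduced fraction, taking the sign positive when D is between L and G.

LD:DG = -13

Work in coordinates with J = (0, 0), F = (1, 0), B = (0, 1), L = (5, 3).
1. R is where the line through B parallel to JF meets line LF ⇒ R = (7/3, 1)
2. X is the midpoint of RF ⇒ X = (5/3, 1/2)
3. D is the centroid of triangle XBR ⇒ D = (4/3, 5/6)
line LD meets BR at G = (21/13, 1)
D = L + t·(G−L) with t = 13/12, so LD:DG = 13/12:-1/12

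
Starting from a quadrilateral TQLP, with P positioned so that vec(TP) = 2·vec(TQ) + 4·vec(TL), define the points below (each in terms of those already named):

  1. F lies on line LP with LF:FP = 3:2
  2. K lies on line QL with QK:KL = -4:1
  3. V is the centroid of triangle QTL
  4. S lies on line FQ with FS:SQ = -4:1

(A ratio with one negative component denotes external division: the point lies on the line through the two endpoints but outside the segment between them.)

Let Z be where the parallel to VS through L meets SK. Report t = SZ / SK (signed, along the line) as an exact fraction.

t = 1/11

Work in coordinates with T = (0, 0), Q = (1, 0), L = (0, 1), P = (2, 4).
1. F lies on line LP with LF:FP = 3:2 ⇒ F = (6/5, 14/5)
2. K lies on line QL with QK:KL = -4:1 ⇒ K = (-1/3, 4/3)
3. V is the centroid of triangle QTL ⇒ V = (1/3, 1/3)
4. S lies on line FQ with FS:SQ = -4:1 ⇒ S = (14/15, -14/15)
through L parallel to VS: direction (3/5, -19/15); meets SK at Z = (9/11, -8/11)
Z = S + t·(K−S) with t = 1/11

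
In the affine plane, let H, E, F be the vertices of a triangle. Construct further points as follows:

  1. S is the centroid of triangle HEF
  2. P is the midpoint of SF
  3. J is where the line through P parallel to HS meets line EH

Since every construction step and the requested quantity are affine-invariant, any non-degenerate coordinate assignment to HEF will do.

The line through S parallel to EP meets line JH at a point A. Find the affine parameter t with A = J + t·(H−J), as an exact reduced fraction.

Assign H = (0, 0), E = (1, 0), F = (0, 1) — the answer is frame-independent, so this choice is without loss of generality.
1. S is the centroid of triangle HEF ⇒ S = (1/3, 1/3)
2. P is the midpoint of SF ⇒ P = (1/6, 2/3)
3. J is where the line through P parallel to HS meets line EH ⇒ J = (-1/2, 0)
through S parallel to EP: direction (-5/6, 2/3); meets JH at A = (3/4, 0)
A = J + t·(H−J) with t = 5/2

t = 5/2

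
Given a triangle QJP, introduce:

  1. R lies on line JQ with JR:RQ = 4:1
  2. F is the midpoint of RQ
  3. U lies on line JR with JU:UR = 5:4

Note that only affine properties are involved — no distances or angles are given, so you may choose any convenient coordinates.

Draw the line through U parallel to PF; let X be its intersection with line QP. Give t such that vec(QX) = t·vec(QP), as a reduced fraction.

Set Q = (0, 0), J = (1, 0), P = (0, 1); any affine frame gives the same invariant.
1. R lies on line JQ with JR:RQ = 4:1 ⇒ R = (1/5, 0)
2. F is the midpoint of RQ ⇒ F = (1/10, 0)
3. U lies on line JR with JU:UR = 5:4 ⇒ U = (5/9, 0)
through U parallel to PF: direction (1/10, -1); meets QP at X = (0, 50/9)
X = Q + t·(P−Q) with t = 50/9

t = 50/9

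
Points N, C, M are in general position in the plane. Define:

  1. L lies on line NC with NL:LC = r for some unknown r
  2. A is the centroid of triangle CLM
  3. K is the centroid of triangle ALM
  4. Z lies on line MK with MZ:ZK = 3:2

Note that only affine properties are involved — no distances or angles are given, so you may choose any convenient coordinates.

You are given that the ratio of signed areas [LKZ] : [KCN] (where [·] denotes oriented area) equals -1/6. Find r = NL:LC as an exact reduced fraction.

Work in coordinates with N = (0, 0), C = (1, 0), M = (0, 1).
1. With NL:LC = r, write λ = r/(r+1) so L = N + λ·(C−N); L is affine-linear in λ
2. A is the centroid of triangle CLM ⇒ A is an affine combination of earlier points and hence also affine-linear in λ
3. K is the centroid of triangle ALM ⇒ K is an affine combination of earlier points and hence also affine-linear in λ
4. Z lies on line MK with MZ:ZK = 3:2 ⇒ Z is an affine combination of earlier points and hence also affine-linear in λ
Every point depending on L is an affine combination of L and λ-independent points, so each such coordinate is linear in λ; the λ² term in each signed area is a multiple of (C−N)×(C−N) = 0, so 2·[LKZ] and 2·[KCN] are each linear in λ. Evaluating at λ=0 and λ=1:
  2·[LKZ] = -2/45·λ + 2/45,   2·[KCN] = -4/9
So [LKZ]:[KCN] = (-2/45·λ + 2/45) / (-4/9). Setting this equal to -1/6:
  -2/45·λ + 2/45 = -1/6·(-4/9)  ⇒  λ = -2/3
Then r = λ/(1−λ) = (-2/3)/(5/3) = -2/5. Check: with r = -2/5, L = (-2/3, 0) and [LKZ]:[KCN] = -1/6 as required.

r = -2/5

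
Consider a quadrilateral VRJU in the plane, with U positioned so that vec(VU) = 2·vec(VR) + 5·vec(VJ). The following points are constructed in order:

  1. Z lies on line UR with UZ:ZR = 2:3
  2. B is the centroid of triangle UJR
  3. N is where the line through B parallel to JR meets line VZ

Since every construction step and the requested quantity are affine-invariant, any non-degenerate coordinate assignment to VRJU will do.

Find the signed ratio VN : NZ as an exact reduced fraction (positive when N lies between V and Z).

Assign V = (0, 0), R = (1, 0), J = (0, 1), U = (2, 5) — the answer is frame-independent, so this choice is without loss of generality.
1. Z lies on line UR with UZ:ZR = 2:3 ⇒ Z = (8/5, 3)
2. B is the centroid of triangle UJR ⇒ B = (1, 2)
3. N is where the line through B parallel to JR meets line VZ ⇒ N = (24/23, 45/23)
N = V + t·(Z−V) with t = 15/23, so VN:NZ = t:(1−t) = 15/23:8/23

VN:NZ = 15/8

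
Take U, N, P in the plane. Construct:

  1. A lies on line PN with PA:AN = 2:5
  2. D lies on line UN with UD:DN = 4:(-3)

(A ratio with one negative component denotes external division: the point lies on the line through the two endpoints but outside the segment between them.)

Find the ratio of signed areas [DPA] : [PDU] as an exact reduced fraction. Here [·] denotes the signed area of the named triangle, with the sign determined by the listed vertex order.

[DPA]:[PDU] = -3/14

Work in coordinates with U = (0, 0), N = (1, 0), P = (0, 1).
1. A lies on line PN with PA:AN = 2:5 ⇒ A = (2/7, 5/7)
2. D lies on line UN with UD:DN = 4:(-3) ⇒ D = (4, 0)
2·[DPA] = 6/7, 2·[PDU] = -4
[DPA]:[PDU] = 6/7:-4 = -3/14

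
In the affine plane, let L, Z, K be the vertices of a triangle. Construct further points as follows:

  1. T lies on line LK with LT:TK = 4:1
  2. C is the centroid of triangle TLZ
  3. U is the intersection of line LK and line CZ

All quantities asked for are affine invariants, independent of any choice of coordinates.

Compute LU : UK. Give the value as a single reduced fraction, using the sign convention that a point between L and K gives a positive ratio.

Assign L = (0, 0), Z = (1, 0), K = (0, 1) — the answer is frame-independent, so this choice is without loss of generality.
1. T lies on line LK with LT:TK = 4:1 ⇒ T = (0, 4/5)
2. C is the centroid of triangle TLZ ⇒ C = (1/3, 4/15)
3. U is the intersection of line LK and line CZ ⇒ U = (0, 2/5)
U = L + t·(K−L) with t = 2/5, so LU:UK = t:(1−t) = 2/5:3/5

LU:UK = 2/3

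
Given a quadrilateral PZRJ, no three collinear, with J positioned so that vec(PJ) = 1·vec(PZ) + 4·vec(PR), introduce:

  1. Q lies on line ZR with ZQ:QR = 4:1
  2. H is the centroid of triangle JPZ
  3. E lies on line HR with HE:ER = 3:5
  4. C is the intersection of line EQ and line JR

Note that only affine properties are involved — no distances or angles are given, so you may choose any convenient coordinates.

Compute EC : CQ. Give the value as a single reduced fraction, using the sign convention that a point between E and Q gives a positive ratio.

Assign P = (0, 0), Z = (1, 0), R = (0, 1), J = (1, 4) — the answer is frame-independent, so this choice is without loss of generality.
1. Q lies on line ZR with ZQ:QR = 4:1 ⇒ Q = (1/5, 4/5)
2. H is the centroid of triangle JPZ ⇒ H = (2/3, 4/3)
3. E lies on line HR with HE:ER = 3:5 ⇒ E = (5/12, 29/24)
4. C is the intersection of line EQ and line JR ⇒ C = (-15/29, -16/29)
C = E + t·(Q−E) with t = 125/29, so EC:CQ = t:(1−t) = 125/29:-96/29

EC:CQ = -125/96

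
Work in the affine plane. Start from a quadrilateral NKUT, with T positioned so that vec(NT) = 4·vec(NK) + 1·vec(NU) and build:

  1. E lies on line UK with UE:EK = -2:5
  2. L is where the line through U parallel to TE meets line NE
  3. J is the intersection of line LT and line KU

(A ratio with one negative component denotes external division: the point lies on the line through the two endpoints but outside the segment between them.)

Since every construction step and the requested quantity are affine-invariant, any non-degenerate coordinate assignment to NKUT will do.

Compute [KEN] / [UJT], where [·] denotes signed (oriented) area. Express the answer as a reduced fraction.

[KEN]:[UJT] = -15/2

Assign N = (0, 0), K = (1, 0), U = (0, 1), T = (4, 1) — the answer is frame-independent, so this choice is without loss of generality.
1. E lies on line UK with UE:EK = -2:5 ⇒ E = (-2/3, 5/3)
2. L is where the line through U parallel to TE meets line NE ⇒ L = (-14/33, 35/33)
3. J is the intersection of line LT and line KU ⇒ J = (-1/18, 19/18)
2·[KEN] = 5/3, 2·[UJT] = -2/9
[KEN]:[UJT] = 5/3:-2/9 = -15/2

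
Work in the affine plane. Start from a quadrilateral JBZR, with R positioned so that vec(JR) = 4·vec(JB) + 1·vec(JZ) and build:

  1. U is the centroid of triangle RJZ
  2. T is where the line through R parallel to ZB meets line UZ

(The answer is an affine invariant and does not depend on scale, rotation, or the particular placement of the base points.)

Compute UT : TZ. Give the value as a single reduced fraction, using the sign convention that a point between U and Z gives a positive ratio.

Assign J = (0, 0), B = (1, 0), Z = (0, 1), R = (4, 1) — the answer is frame-independent, so this choice is without loss of generality.
1. U is the centroid of triangle RJZ ⇒ U = (4/3, 2/3)
2. T is where the line through R parallel to ZB meets line UZ ⇒ T = (16/3, -1/3)
T = U + t·(Z−U) with t = -3, so UT:TZ = t:(1−t) = -3:4

UT:TZ = -3/4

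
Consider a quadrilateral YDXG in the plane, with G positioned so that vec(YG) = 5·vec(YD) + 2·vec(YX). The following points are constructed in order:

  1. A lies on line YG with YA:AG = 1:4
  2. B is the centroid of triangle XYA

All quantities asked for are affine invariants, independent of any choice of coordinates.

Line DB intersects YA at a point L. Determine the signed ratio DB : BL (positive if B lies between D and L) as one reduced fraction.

DB:BL = -11/5

Choose coordinates Y = (0, 0), D = (1, 0), X = (0, 1), G = (5, 2).
1. A lies on line YG with YA:AG = 1:4 ⇒ A = (1, 2/5)
2. B is the centroid of triangle XYA ⇒ B = (1/3, 7/15)
line DB meets YA at L = (7/11, 14/55)
B = D + t·(L−D) with t = 11/6, so DB:BL = 11/6:-5/6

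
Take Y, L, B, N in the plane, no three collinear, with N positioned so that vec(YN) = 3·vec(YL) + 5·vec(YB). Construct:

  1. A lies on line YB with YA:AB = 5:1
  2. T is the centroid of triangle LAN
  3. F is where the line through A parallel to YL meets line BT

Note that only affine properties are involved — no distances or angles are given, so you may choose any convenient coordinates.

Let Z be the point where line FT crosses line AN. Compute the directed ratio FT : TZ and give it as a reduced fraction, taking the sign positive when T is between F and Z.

FT:TZ = -49/34

Set Y = (0, 0), L = (1, 0), B = (0, 1), N = (3, 5); any affine frame gives the same invariant.
1. A lies on line YB with YA:AB = 5:1 ⇒ A = (0, 5/6)
2. T is the centroid of triangle LAN ⇒ T = (4/3, 35/18)
3. F is where the line through A parallel to YL meets line BT ⇒ F = (-4/17, 5/6)
line FT meets AN at Z = (12/49, 115/98)
T = F + t·(Z−F) with t = 49/15, so FT:TZ = 49/15:-34/15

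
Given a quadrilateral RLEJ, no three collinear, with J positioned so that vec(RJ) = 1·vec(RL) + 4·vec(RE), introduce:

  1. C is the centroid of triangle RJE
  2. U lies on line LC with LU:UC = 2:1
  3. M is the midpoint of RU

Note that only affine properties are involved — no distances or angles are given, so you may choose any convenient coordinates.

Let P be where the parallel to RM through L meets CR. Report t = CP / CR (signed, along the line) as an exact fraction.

Choose coordinates R = (0, 0), L = (1, 0), E = (0, 1), J = (1, 4).
1. C is the centroid of triangle RJE ⇒ C = (1/3, 5/3)
2. U lies on line LC with LU:UC = 2:1 ⇒ U = (5/9, 10/9)
3. M is the midpoint of RU ⇒ M = (5/18, 5/9)
through L parallel to RM: direction (5/18, 5/9); meets CR at P = (-2/3, -10/3)
P = C + t·(R−C) with t = 3

t = 3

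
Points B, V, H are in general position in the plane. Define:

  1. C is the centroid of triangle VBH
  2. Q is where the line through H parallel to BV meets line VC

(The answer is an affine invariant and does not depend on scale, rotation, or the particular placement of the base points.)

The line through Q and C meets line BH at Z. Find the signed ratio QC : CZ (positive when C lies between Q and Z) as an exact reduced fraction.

Assign B = (0, 0), V = (1, 0), H = (0, 1) — the answer is frame-independent, so this choice is without loss of generality.
1. C is the centroid of triangle VBH ⇒ C = (1/3, 1/3)
2. Q is where the line through H parallel to BV meets line VC ⇒ Q = (-1, 1)
line QC meets BH at Z = (0, 1/2)
C = Q + t·(Z−Q) with t = 4/3, so QC:CZ = 4/3:-1/3

QC:CZ = -4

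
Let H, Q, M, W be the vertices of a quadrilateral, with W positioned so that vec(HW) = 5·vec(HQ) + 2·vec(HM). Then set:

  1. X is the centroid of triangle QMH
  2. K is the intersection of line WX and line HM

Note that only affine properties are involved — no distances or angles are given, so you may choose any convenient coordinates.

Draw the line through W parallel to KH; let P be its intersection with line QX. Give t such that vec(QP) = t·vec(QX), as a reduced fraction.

t = -6

Work in coordinates with H = (0, 0), Q = (1, 0), M = (0, 1), W = (5, 2).
1. X is the centroid of triangle QMH ⇒ X = (1/3, 1/3)
2. K is the intersection of line WX and line HM ⇒ K = (0, 3/14)
through W parallel to KH: direction (0, -3/14); meets QX at P = (5, -2)
P = Q + t·(X−Q) with t = -6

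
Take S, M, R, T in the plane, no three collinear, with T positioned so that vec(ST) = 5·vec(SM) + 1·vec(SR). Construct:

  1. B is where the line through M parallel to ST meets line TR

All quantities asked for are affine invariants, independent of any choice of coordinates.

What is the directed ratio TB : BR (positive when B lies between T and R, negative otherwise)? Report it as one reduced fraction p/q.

TB:BR = -1/6

Work in coordinates with S = (0, 0), M = (1, 0), R = (0, 1), T = (5, 1).
1. B is where the line through M parallel to ST meets line TR ⇒ B = (6, 1)
B = T + t·(R−T) with t = -1/5, so TB:BR = t:(1−t) = -1/5:6/5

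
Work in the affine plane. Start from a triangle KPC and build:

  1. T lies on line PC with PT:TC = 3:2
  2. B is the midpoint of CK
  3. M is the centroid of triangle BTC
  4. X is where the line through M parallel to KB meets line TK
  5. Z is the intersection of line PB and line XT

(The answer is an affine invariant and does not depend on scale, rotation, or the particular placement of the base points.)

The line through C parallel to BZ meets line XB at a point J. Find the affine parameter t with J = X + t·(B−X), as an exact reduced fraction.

t = 22/7

Assign K = (0, 0), P = (1, 0), C = (0, 1) — the answer is frame-independent, so this choice is without loss of generality.
1. T lies on line PC with PT:TC = 3:2 ⇒ T = (2/5, 3/5)
2. B is the midpoint of CK ⇒ B = (0, 1/2)
3. M is the centroid of triangle BTC ⇒ M = (2/15, 7/10)
4. X is where the line through M parallel to KB meets line TK ⇒ X = (2/15, 1/5)
5. Z is the intersection of line PB and line XT ⇒ Z = (1/4, 3/8)
through C parallel to BZ: direction (1/4, -1/8); meets XB at J = (-2/7, 8/7)
J = X + t·(B−X) with t = 22/7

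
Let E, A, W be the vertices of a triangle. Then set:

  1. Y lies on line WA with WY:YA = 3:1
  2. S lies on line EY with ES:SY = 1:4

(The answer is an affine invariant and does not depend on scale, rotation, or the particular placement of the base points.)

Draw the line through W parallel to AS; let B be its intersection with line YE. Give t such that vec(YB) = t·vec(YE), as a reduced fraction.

t = -12/5

Choose coordinates E = (0, 0), A = (1, 0), W = (0, 1).
1. Y lies on line WA with WY:YA = 3:1 ⇒ Y = (3/4, 1/4)
2. S lies on line EY with ES:SY = 1:4 ⇒ S = (3/20, 1/20)
through W parallel to AS: direction (-17/20, 1/20); meets YE at B = (51/20, 17/20)
B = Y + t·(E−Y) with t = -12/5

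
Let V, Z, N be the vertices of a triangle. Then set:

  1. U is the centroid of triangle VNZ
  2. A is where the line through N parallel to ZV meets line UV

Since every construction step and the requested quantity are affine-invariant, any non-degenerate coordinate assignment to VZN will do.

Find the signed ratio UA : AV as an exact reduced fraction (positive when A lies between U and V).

UA:AV = -2/3

Set V = (0, 0), Z = (1, 0), N = (0, 1); any affine frame gives the same invariant.
1. U is the centroid of triangle VNZ ⇒ U = (1/3, 1/3)
2. A is where the line through N parallel to ZV meets line UV ⇒ A = (1, 1)
A = U + t·(V−U) with t = -2, so UA:AV = t:(1−t) = -2:3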